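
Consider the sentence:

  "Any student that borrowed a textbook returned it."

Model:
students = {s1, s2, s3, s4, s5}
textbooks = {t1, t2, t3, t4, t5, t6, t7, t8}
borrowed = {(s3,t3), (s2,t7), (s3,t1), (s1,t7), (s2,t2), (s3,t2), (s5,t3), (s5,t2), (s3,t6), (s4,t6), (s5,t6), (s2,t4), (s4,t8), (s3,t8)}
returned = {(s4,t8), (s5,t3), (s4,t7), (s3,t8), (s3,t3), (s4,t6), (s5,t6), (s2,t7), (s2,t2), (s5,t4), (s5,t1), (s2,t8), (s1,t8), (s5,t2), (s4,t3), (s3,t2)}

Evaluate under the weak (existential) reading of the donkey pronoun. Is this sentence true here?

"it" takes "a textbook" as antecedent — a donkey pronoun bound across the clause boundary.
Weak reading: every student s with some borrowed-textbook has at least one borrowed-textbook t such that returned(s,t).
Per student: s1:✗  s2:✓  s3:✓  s4:✓  s5:✓
s1 has no witness among its borrowed-textbooks.

False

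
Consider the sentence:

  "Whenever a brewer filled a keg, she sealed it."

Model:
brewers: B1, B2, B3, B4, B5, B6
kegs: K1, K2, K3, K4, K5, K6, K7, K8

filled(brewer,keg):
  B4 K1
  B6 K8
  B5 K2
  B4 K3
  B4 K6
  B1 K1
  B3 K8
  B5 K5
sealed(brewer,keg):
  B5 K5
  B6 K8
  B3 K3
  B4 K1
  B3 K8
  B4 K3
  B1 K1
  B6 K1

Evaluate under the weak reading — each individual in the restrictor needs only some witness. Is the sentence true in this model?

True

"it" takes "a keg" as antecedent — a donkey pronoun bound across the clause boundary.
Weak reading: every brewer b with some filled-keg has at least one filled-keg k such that sealed(b,k).
Per brewer: B1:✓  B3:✓  B4:✓  B5:✓  B6:✓
Every brewer in the restrictor has a witness.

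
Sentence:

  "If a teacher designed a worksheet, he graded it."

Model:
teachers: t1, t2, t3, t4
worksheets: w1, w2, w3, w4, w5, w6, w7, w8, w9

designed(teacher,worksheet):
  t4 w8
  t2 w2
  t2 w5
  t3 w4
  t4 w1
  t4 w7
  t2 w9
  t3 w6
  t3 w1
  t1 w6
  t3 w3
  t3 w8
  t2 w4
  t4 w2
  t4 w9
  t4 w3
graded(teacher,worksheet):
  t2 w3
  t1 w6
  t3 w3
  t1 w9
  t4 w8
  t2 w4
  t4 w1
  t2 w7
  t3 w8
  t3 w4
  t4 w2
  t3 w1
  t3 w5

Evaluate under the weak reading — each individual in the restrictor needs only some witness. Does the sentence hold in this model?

"it" takes "a worksheet" as antecedent — a donkey pronoun bound across the clause boundary.
Weak reading: every teacher t with some designed-worksheet has at least one designed-worksheet w such that graded(t,w).
Per teacher: t1:✓  t2:✓  t3:✓  t4:✓
Every teacher in the restrictor has a witness.

True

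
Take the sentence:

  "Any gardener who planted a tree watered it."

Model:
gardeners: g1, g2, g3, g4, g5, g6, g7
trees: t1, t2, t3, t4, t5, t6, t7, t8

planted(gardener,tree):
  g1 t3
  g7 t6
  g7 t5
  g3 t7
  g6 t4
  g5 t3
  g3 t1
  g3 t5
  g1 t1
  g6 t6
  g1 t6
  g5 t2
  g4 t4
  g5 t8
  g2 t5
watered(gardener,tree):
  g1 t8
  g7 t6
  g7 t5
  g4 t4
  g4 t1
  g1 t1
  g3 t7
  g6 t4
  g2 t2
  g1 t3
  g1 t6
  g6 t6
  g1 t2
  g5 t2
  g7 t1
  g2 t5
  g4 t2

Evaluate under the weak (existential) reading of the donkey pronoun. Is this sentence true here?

"it" takes "a tree" as antecedent — a donkey pronoun bound across the clause boundary.
Weak reading: every gardener g with some planted-tree has at least one planted-tree t such that watered(g,t).
Per gardener: g1:✓  g2:✓  g3:✓  g4:✓  g5:✓  g6:✓  g7:✓
Every gardener in the restrictor has a witness.

True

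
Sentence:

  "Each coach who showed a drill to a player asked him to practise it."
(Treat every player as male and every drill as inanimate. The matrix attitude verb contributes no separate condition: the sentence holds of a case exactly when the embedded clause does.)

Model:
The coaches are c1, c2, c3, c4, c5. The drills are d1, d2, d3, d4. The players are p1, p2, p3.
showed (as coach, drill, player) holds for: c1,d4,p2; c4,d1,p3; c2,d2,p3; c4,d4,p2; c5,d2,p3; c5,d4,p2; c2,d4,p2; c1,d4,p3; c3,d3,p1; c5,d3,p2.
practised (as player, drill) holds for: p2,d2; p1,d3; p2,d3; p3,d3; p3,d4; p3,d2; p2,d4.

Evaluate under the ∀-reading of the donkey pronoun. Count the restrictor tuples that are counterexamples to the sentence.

"him" takes "a player" as antecedent and "it" takes "a drill"; both are donkey pronouns co-varying with the restrictor.
Strong reading: for every (c,d,p) with showed(c,d,p), practised(p,d).
Restrictor triples: (c1,d4,p2)→practised(p2,d4) ✓  (c1,d4,p3)→practised(p3,d4) ✓  (c2,d2,p3)→practised(p3,d2) ✓  (c2,d4,p2)→practised(p2,d4) ✓  (c3,d3,p1)→practised(p1,d3) ✓  (c4,d1,p3)→practised(p3,d1) ✗  (c4,d4,p2)→practised(p2,d4) ✓  (c5,d2,p3)→practised(p3,d2) ✓  (c5,d3,p2)→practised(p2,d3) ✓  (c5,d4,p2)→practised(p2,d4) ✓
Counterexamples (restrictor triples failing the scope): 1.

1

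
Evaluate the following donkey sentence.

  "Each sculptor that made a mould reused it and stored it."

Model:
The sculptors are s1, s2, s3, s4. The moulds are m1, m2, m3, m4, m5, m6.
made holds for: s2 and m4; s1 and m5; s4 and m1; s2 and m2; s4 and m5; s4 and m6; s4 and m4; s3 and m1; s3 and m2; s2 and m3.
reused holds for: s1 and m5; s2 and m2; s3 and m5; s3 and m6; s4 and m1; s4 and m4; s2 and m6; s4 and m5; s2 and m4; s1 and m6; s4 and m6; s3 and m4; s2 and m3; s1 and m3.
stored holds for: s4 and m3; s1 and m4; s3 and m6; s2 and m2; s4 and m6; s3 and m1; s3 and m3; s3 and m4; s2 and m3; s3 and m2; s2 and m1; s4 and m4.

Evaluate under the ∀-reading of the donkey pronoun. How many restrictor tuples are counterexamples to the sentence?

6

"it" takes "a mould" as antecedent — a donkey pronoun bound across the clause boundary.
Strong reading: for every (s,m) with made(s,m), reused(s,m) ∧ stored(s,m).
Restrictor pairs: (s1,m5) ✗  (s2,m2) ✓  (s2,m3) ✓  (s2,m4) ✗  (s3,m1) ✗  (s3,m2) ✗  (s4,m1) ✗  (s4,m4) ✓  (s4,m5) ✗  (s4,m6) ✓
Counterexamples (restrictor pairs failing the scope): 6.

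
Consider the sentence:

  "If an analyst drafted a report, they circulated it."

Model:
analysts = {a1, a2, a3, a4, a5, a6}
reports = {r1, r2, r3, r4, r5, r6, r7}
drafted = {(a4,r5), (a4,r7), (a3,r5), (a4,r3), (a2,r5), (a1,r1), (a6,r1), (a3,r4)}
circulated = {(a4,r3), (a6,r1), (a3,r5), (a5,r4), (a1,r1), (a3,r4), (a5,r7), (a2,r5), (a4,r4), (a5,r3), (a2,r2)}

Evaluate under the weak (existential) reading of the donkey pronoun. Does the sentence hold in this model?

"it" takes "a report" as antecedent — a donkey pronoun bound across the clause boundary.
Weak reading: every analyst a with some drafted-report has at least one drafted-report r such that circulated(a,r).
Per analyst: a1:✓  a2:✓  a3:✓  a4:✓  a6:✓
Every analyst in the restrictor has a witness.

True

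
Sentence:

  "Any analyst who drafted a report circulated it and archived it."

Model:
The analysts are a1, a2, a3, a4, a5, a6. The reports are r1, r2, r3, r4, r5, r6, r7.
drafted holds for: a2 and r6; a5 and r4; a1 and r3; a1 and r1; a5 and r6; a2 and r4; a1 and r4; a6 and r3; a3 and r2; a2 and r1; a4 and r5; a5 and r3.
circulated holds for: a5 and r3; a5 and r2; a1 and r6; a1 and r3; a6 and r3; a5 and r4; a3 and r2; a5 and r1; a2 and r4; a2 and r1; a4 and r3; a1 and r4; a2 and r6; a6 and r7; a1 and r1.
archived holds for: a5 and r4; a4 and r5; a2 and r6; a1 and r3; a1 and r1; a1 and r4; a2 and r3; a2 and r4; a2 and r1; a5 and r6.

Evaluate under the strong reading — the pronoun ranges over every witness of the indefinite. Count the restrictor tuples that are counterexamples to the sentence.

"it" takes "a report" as antecedent — a donkey pronoun bound across the clause boundary.
Strong reading: for every (a,r) with drafted(a,r), circulated(a,r) ∧ archived(a,r).
Restrictor pairs: (a1,r1) ✓  (a1,r3) ✓  (a1,r4) ✓  (a2,r1) ✓  (a2,r4) ✓  (a2,r6) ✓  (a3,r2) ✗  (a4,r5) ✗  (a5,r3) ✗  (a5,r4) ✓  (a5,r6) ✗  (a6,r3) ✗
Counterexamples (restrictor pairs failing the scope): 5.

5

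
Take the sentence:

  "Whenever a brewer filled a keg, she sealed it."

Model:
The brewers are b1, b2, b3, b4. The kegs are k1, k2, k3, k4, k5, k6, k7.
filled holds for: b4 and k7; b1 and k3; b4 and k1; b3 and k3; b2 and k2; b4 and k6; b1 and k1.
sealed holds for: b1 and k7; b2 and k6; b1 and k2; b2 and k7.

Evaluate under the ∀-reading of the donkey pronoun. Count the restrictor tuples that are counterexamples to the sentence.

"it" takes "a keg" as antecedent — a donkey pronoun bound across the clause boundary.
Strong reading: for every (b,k) with filled(b,k), sealed(b,k).
Restrictor pairs: (b1,k1) ✗  (b1,k3) ✗  (b2,k2) ✗  (b3,k3) ✗  (b4,k1) ✗  (b4,k6) ✗  (b4,k7) ✗
Counterexamples (restrictor pairs failing the scope): 7.

7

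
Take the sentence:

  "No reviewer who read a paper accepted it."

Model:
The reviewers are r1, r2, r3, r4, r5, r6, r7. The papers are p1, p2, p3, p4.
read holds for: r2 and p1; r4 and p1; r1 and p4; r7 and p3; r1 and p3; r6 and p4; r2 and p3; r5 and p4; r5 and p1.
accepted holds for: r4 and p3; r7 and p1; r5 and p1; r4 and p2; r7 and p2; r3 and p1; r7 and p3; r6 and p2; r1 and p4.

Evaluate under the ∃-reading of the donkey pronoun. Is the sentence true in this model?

False

"it" takes "a paper" as antecedent — a donkey pronoun bound across the clause boundary.
Truth condition: for no (r,p) with read(r,p) does accepted(r,p) hold.
Restrictor pairs — does the scope hold? (r1,p3):fails  (r1,p4):holds  (r2,p1):fails  (r2,p3):fails  (r4,p1):fails  (r5,p1):holds  (r5,p4):fails  (r6,p4):fails  (r7,p3):holds
Scope holds for 3 pair(s), so the sentence is false.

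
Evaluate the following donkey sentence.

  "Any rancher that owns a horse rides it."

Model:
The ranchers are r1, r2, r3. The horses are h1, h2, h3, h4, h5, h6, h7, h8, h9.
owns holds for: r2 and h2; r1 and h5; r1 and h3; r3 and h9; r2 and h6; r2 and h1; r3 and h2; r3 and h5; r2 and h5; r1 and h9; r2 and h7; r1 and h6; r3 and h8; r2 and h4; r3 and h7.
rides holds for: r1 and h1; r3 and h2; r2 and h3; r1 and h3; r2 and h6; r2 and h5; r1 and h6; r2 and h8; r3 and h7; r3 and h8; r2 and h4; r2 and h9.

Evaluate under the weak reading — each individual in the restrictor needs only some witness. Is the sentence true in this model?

"it" takes "a horse" as antecedent — a donkey pronoun bound across the clause boundary.
Weak reading: every rancher r with some owns-horse has at least one owns-horse h such that rides(r,h).
Per rancher: r1:✓  r2:✓  r3:✓
Every rancher in the restrictor has a witness.

True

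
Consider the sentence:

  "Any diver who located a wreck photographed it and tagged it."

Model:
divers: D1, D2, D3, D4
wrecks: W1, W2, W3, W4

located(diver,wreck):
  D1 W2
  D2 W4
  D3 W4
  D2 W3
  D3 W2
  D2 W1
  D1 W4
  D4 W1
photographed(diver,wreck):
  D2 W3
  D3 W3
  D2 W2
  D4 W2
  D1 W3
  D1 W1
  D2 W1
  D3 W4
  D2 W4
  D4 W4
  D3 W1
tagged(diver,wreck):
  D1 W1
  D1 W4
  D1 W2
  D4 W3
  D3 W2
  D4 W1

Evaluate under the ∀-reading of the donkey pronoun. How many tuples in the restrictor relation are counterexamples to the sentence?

"it" takes "a wreck" as antecedent — a donkey pronoun bound across the clause boundary.
Strong reading: for every (d,w) with located(d,w), photographed(d,w) ∧ tagged(d,w).
Restrictor pairs: (D1,W2) ✗  (D1,W4) ✗  (D2,W1) ✗  (D2,W3) ✗  (D2,W4) ✗  (D3,W2) ✗  (D3,W4) ✗  (D4,W1) ✗
Counterexamples (restrictor pairs failing the scope): 8.

8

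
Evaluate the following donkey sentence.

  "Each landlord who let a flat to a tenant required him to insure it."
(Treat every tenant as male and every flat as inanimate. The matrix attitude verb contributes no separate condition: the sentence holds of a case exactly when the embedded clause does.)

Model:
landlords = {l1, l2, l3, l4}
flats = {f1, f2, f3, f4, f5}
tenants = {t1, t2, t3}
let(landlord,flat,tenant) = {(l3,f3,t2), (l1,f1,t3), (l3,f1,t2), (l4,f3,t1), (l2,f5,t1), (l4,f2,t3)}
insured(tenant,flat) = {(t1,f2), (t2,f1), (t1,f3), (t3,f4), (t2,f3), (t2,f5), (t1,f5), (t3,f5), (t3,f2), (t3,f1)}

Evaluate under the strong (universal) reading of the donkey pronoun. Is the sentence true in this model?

True

"him" takes "a tenant" as antecedent and "it" takes "a flat"; both are donkey pronouns co-varying with the restrictor.
Strong reading: for every (l,f,t) with let(l,f,t), insured(t,f).
Restrictor triples: (l1,f1,t3)→insured(t3,f1) ✓  (l2,f5,t1)→insured(t1,f5) ✓  (l3,f1,t2)→insured(t2,f1) ✓  (l3,f3,t2)→insured(t2,f3) ✓  (l4,f2,t3)→insured(t3,f2) ✓  (l4,f3,t1)→insured(t1,f3) ✓
Every restrictor triple satisfies the scope.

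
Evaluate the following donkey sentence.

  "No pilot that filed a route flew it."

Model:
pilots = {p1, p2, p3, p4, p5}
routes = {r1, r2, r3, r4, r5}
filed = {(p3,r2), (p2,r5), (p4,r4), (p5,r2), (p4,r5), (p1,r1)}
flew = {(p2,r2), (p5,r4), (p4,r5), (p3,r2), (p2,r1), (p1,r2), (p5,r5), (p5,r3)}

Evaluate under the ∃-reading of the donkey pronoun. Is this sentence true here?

"it" takes "a route" as antecedent — a donkey pronoun bound across the clause boundary.
Truth condition: for no (p,r) with filed(p,r) does flew(p,r) hold.
Restrictor pairs — does the scope hold? (p1,r1):fails  (p2,r5):fails  (p3,r2):holds  (p4,r4):fails  (p4,r5):holds  (p5,r2):fails
Scope holds for 2 pair(s), so the sentence is false.

False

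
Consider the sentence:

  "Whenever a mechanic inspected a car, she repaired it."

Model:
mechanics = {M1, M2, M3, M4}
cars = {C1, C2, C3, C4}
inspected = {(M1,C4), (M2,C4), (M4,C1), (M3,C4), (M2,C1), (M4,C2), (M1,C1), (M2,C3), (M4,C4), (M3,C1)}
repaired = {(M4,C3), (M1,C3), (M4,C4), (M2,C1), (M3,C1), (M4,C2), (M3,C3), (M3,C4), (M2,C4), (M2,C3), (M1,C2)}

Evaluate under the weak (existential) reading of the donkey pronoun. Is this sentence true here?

"it" takes "a car" as antecedent — a donkey pronoun bound across the clause boundary.
Weak reading: every mechanic m with some inspected-car has at least one inspected-car c such that repaired(m,c).
Per mechanic: M1:✗  M2:✓  M3:✓  M4:✓
M1 has no witness among its inspected-cars.

False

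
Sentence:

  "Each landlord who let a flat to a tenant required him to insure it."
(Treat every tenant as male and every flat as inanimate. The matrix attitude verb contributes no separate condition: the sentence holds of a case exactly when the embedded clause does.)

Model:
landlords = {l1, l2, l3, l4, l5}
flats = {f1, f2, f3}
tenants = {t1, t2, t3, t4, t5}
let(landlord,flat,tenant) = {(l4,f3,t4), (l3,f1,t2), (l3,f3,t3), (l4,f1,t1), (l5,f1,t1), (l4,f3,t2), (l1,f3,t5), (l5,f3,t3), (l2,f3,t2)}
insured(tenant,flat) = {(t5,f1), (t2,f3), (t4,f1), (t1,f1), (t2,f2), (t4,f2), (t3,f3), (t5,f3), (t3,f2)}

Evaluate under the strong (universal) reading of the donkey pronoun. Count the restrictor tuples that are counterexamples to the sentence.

2

"him" takes "a tenant" as antecedent and "it" takes "a flat"; both are donkey pronouns co-varying with the restrictor.
Strong reading: for every (l,f,t) with let(l,f,t), insured(t,f).
Restrictor triples: (l1,f3,t5)→insured(t5,f3) ✓  (l2,f3,t2)→insured(t2,f3) ✓  (l3,f1,t2)→insured(t2,f1) ✗  (l3,f3,t3)→insured(t3,f3) ✓  (l4,f1,t1)→insured(t1,f1) ✓  (l4,f3,t2)→insured(t2,f3) ✓  (l4,f3,t4)→insured(t4,f3) ✗  (l5,f1,t1)→insured(t1,f1) ✓  (l5,f3,t3)→insured(t3,f3) ✓
Counterexamples (restrictor triples failing the scope): 2.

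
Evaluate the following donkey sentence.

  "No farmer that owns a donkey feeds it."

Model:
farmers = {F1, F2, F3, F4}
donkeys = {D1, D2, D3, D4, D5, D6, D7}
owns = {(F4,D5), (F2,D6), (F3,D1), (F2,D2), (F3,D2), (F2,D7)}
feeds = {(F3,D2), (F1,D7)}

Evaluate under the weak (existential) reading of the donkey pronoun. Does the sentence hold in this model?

"it" takes "a donkey" as antecedent — a donkey pronoun bound across the clause boundary.
Truth condition: for no (f,d) with owns(f,d) does feeds(f,d) hold.
Restrictor pairs — does the scope hold? (F2,D2):fails  (F2,D6):fails  (F2,D7):fails  (F3,D1):fails  (F3,D2):holds  (F4,D5):fails
Scope holds for 1 pair(s), so the sentence is false.

False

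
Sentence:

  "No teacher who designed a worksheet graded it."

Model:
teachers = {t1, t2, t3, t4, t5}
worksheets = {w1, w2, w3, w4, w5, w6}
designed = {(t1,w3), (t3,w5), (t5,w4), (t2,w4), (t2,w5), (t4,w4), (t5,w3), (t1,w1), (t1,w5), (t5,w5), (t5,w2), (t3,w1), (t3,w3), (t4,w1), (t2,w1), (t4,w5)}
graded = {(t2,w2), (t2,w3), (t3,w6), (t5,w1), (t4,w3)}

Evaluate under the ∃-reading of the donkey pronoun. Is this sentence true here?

"it" takes "a worksheet" as antecedent — a donkey pronoun bound across the clause boundary.
Truth condition: for no (t,w) with designed(t,w) does graded(t,w) hold.
Restrictor pairs — does the scope hold? (t1,w1):fails  (t1,w3):fails  (t1,w5):fails  (t2,w1):fails  (t2,w4):fails  (t2,w5):fails  (t3,w1):fails  (t3,w3):fails  (t3,w5):fails  (t4,w1):fails  (t4,w4):fails  (t4,w5):fails  (t5,w2):fails  (t5,w3):fails  (t5,w4):fails  (t5,w5):fails
Scope holds for no restrictor pair, so the sentence is true.

True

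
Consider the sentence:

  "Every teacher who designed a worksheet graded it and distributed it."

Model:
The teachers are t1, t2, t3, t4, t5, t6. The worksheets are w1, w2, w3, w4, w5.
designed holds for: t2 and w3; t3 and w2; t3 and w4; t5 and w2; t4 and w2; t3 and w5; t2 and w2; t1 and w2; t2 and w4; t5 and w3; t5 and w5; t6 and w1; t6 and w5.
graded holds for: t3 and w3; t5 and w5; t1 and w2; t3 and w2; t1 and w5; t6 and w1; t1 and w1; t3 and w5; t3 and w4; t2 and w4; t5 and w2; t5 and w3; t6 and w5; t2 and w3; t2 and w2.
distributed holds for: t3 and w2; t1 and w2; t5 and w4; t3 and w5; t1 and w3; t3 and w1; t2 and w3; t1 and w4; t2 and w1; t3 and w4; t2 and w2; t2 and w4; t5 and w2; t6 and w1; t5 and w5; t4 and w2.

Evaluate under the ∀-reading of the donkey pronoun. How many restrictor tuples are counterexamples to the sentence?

"it" takes "a worksheet" as antecedent — a donkey pronoun bound across the clause boundary.
Strong reading: for every (t,w) with designed(t,w), graded(t,w) ∧ distributed(t,w).
Restrictor pairs: (t1,w2) ✓  (t2,w2) ✓  (t2,w3) ✓  (t2,w4) ✓  (t3,w2) ✓  (t3,w4) ✓  (t3,w5) ✓  (t4,w2) ✗  (t5,w2) ✓  (t5,w3) ✗  (t5,w5) ✓  (t6,w1) ✓  (t6,w5) ✗
Counterexamples (restrictor pairs failing the scope): 3.

3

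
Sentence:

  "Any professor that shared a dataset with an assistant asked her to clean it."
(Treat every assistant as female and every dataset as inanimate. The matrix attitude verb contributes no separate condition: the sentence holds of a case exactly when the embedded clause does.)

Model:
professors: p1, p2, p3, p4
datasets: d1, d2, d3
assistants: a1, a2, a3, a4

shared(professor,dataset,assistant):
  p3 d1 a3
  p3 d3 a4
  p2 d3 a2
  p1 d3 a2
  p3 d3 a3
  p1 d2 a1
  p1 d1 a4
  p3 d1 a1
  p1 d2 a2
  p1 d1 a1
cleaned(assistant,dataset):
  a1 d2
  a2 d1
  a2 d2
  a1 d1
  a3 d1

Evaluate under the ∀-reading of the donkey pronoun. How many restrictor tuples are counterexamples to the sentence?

5

"her" takes "an assistant" as antecedent and "it" takes "a dataset"; both are donkey pronouns co-varying with the restrictor.
Strong reading: for every (p,d,a) with shared(p,d,a), cleaned(a,d).
Restrictor triples: (p1,d1,a1)→cleaned(a1,d1) ✓  (p1,d1,a4)→cleaned(a4,d1) ✗  (p1,d2,a1)→cleaned(a1,d2) ✓  (p1,d2,a2)→cleaned(a2,d2) ✓  (p1,d3,a2)→cleaned(a2,d3) ✗  (p2,d3,a2)→cleaned(a2,d3) ✗  (p3,d1,a1)→cleaned(a1,d1) ✓  (p3,d1,a3)→cleaned(a3,d1) ✓  (p3,d3,a3)→cleaned(a3,d3) ✗  (p3,d3,a4)→cleaned(a4,d3) ✗
Counterexamples (restrictor triples failing the scope): 5.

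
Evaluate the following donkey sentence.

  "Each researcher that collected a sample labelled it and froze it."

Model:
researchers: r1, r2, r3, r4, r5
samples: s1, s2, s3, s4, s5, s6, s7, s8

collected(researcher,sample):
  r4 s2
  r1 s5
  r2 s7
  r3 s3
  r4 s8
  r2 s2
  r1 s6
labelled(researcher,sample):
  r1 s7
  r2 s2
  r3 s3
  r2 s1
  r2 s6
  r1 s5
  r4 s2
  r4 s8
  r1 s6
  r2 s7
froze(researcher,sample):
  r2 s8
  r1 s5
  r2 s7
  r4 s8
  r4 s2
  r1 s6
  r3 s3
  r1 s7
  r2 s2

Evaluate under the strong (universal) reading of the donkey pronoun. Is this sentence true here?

"it" takes "a sample" as antecedent — a donkey pronoun bound across the clause boundary.
Strong reading: for every (r,s) with collected(r,s), labelled(r,s) ∧ froze(r,s).
Restrictor pairs: (r1,s5) ✓  (r1,s6) ✓  (r2,s2) ✓  (r2,s7) ✓  (r3,s3) ✓  (r4,s2) ✓  (r4,s8) ✓
Every restrictor pair satisfies the scope.

True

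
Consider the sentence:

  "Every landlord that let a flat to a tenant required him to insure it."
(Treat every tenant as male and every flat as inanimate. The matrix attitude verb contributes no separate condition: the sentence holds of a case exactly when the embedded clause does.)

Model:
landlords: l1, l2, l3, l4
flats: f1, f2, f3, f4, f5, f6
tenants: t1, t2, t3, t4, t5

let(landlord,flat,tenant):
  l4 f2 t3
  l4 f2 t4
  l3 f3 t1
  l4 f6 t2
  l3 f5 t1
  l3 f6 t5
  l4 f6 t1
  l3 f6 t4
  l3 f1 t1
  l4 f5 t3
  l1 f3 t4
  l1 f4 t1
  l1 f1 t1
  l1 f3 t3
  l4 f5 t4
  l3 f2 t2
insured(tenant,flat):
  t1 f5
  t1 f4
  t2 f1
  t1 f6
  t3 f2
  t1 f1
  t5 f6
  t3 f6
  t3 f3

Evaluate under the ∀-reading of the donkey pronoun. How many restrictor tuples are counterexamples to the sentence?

"him" takes "a tenant" as antecedent and "it" takes "a flat"; both are donkey pronouns co-varying with the restrictor.
Strong reading: for every (l,f,t) with let(l,f,t), insured(t,f).
Restrictor triples: (l1,f1,t1)→insured(t1,f1) ✓  (l1,f3,t3)→insured(t3,f3) ✓  (l1,f3,t4)→insured(t4,f3) ✗  (l1,f4,t1)→insured(t1,f4) ✓  (l3,f1,t1)→insured(t1,f1) ✓  (l3,f2,t2)→insured(t2,f2) ✗  (l3,f3,t1)→insured(t1,f3) ✗  (l3,f5,t1)→insured(t1,f5) ✓  (l3,f6,t4)→insured(t4,f6) ✗  (l3,f6,t5)→insured(t5,f6) ✓  (l4,f2,t3)→insured(t3,f2) ✓  (l4,f2,t4)→insured(t4,f2) ✗  (l4,f5,t3)→insured(t3,f5) ✗  (l4,f5,t4)→insured(t4,f5) ✗  (l4,f6,t1)→insured(t1,f6) ✓  (l4,f6,t2)→insured(t2,f6) ✗
Counterexamples (restrictor triples failing the scope): 8.

8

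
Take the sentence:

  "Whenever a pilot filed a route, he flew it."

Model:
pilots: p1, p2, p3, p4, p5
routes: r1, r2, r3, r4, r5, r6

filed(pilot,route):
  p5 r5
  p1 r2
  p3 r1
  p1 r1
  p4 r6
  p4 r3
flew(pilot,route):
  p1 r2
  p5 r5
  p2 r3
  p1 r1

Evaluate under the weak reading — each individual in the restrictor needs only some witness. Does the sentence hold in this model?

False

"it" takes "a route" as antecedent — a donkey pronoun bound across the clause boundary.
Weak reading: every pilot p with some filed-route has at least one filed-route r such that flew(p,r).
Per pilot: p1:✓  p3:✗  p4:✗  p5:✓
p3 has no witness among its filed-routes.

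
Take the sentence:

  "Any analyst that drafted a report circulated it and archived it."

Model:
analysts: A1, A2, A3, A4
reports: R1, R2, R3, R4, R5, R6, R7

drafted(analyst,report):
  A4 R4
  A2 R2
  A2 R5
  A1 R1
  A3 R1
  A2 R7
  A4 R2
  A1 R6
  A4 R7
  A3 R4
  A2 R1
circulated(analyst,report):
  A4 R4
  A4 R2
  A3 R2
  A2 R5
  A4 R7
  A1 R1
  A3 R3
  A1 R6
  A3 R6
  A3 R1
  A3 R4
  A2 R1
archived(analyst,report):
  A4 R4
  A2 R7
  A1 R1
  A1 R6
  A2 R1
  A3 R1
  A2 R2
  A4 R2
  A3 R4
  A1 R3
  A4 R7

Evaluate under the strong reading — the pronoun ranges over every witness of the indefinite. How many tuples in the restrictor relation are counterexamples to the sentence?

3

"it" takes "a report" as antecedent — a donkey pronoun bound across the clause boundary.
Strong reading: for every (a,r) with drafted(a,r), circulated(a,r) ∧ archived(a,r).
Restrictor pairs: (A1,R1) ✓  (A1,R6) ✓  (A2,R1) ✓  (A2,R2) ✗  (A2,R5) ✗  (A2,R7) ✗  (A3,R1) ✓  (A3,R4) ✓  (A4,R2) ✓  (A4,R4) ✓  (A4,R7) ✓
Counterexamples (restrictor pairs failing the scope): 3.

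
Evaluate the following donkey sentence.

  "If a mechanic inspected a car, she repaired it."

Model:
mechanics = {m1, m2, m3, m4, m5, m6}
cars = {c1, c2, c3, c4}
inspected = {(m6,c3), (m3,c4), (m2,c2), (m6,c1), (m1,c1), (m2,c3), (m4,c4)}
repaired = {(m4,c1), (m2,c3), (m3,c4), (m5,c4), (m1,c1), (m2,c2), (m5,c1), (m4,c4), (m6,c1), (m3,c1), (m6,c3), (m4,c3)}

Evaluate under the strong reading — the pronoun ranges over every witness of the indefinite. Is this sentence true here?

True

"it" takes "a car" as antecedent — a donkey pronoun bound across the clause boundary.
Strong reading: for every (m,c) with inspected(m,c), repaired(m,c).
Restrictor pairs: (m1,c1) ✓  (m2,c2) ✓  (m2,c3) ✓  (m3,c4) ✓  (m4,c4) ✓  (m6,c1) ✓  (m6,c3) ✓
Every restrictor pair satisfies the scope.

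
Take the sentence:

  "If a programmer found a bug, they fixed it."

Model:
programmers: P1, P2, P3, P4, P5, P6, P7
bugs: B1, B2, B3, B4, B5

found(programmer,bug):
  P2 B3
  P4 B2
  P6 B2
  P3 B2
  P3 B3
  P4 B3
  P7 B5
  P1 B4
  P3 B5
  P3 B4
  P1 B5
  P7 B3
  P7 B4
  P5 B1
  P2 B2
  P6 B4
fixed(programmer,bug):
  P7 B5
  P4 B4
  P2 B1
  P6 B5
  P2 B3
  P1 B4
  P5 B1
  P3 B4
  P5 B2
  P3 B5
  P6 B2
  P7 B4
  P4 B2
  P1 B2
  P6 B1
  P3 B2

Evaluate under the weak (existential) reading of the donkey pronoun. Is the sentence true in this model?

"it" takes "a bug" as antecedent — a donkey pronoun bound across the clause boundary.
Weak reading: every programmer p with some found-bug has at least one found-bug b such that fixed(p,b).
Per programmer: P1:✓  P2:✓  P3:✓  P4:✓  P5:✓  P6:✓  P7:✓
Every programmer in the restrictor has a witness.

True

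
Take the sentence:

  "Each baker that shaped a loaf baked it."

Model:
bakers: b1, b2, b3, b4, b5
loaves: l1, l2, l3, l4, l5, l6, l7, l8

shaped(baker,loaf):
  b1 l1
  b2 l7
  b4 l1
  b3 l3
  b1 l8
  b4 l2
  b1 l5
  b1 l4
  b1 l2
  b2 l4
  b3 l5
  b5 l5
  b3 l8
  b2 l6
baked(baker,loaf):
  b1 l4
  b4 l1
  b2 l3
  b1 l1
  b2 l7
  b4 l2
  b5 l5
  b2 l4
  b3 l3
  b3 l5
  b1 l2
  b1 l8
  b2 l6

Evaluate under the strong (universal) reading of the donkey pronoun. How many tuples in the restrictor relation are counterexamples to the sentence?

"it" takes "a loaf" as antecedent — a donkey pronoun bound across the clause boundary.
Strong reading: for every (b,l) with shaped(b,l), baked(b,l).
Restrictor pairs: (b1,l1) ✓  (b1,l2) ✓  (b1,l4) ✓  (b1,l5) ✗  (b1,l8) ✓  (b2,l4) ✓  (b2,l6) ✓  (b2,l7) ✓  (b3,l3) ✓  (b3,l5) ✓  (b3,l8) ✗  (b4,l1) ✓  (b4,l2) ✓  (b5,l5) ✓
Counterexamples (restrictor pairs failing the scope): 2.

2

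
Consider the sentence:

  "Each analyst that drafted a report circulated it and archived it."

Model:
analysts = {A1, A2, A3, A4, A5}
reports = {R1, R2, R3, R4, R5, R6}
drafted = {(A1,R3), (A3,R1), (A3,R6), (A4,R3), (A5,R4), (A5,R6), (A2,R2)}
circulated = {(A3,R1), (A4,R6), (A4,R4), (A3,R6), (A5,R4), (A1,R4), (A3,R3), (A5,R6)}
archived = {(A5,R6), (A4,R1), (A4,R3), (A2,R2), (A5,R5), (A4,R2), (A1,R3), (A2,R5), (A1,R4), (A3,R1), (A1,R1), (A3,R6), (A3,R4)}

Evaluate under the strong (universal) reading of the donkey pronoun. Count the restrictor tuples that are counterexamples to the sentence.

"it" takes "a report" as antecedent — a donkey pronoun bound across the clause boundary.
Strong reading: for every (a,r) with drafted(a,r), circulated(a,r) ∧ archived(a,r).
Restrictor pairs: (A1,R3) ✗  (A2,R2) ✗  (A3,R1) ✓  (A3,R6) ✓  (A4,R3) ✗  (A5,R4) ✗  (A5,R6) ✓
Counterexamples (restrictor pairs failing the scope): 4.

4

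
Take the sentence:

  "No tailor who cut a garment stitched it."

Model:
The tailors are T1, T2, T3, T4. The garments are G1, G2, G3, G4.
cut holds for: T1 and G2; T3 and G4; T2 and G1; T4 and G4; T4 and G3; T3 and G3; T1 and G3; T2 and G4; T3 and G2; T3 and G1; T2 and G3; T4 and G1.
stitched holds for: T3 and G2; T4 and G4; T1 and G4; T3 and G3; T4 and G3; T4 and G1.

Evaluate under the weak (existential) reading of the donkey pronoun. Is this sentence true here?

False

"it" takes "a garment" as antecedent — a donkey pronoun bound across the clause boundary.
Truth condition: for no (t,g) with cut(t,g) does stitched(t,g) hold.
Restrictor pairs — does the scope hold? (T1,G2):fails  (T1,G3):fails  (T2,G1):fails  (T2,G3):fails  (T2,G4):fails  (T3,G1):fails  (T3,G2):holds  (T3,G3):holds  (T3,G4):fails  (T4,G1):holds  (T4,G3):holds  (T4,G4):holds
Scope holds for 5 pair(s), so the sentence is false.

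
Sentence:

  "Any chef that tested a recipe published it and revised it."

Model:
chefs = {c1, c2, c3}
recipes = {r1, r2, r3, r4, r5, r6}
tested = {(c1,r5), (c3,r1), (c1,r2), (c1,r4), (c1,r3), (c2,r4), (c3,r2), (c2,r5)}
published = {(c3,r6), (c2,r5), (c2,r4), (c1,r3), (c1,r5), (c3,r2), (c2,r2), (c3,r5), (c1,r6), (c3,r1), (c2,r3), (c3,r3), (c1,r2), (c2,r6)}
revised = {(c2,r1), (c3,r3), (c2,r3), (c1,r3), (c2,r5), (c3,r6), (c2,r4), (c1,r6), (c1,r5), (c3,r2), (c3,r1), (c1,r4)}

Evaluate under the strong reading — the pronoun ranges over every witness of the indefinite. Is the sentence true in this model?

"it" takes "a recipe" as antecedent — a donkey pronoun bound across the clause boundary.
Strong reading: for every (c,r) with tested(c,r), published(c,r) ∧ revised(c,r).
Restrictor pairs: (c1,r2) ✗  (c1,r3) ✓  (c1,r4) ✗  (c1,r5) ✓  (c2,r4) ✓  (c2,r5) ✓  (c3,r1) ✓  (c3,r2) ✓
Counterexample: (c1,r2) is in tested but fails the scope.

False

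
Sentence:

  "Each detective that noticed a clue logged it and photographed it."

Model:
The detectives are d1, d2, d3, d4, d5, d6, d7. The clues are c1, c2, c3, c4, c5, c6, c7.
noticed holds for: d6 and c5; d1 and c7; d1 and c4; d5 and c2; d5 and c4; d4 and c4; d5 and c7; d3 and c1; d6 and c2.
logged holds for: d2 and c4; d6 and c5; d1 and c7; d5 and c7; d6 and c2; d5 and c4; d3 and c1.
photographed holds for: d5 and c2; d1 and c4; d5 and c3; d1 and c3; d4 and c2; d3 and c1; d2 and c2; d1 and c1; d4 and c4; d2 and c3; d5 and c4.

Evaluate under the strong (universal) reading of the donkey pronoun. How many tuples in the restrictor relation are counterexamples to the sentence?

7

"it" takes "a clue" as antecedent — a donkey pronoun bound across the clause boundary.
Strong reading: for every (d,c) with noticed(d,c), logged(d,c) ∧ photographed(d,c).
Restrictor pairs: (d1,c4) ✗  (d1,c7) ✗  (d3,c1) ✓  (d4,c4) ✗  (d5,c2) ✗  (d5,c4) ✓  (d5,c7) ✗  (d6,c2) ✗  (d6,c5) ✗
Counterexamples (restrictor pairs failing the scope): 7.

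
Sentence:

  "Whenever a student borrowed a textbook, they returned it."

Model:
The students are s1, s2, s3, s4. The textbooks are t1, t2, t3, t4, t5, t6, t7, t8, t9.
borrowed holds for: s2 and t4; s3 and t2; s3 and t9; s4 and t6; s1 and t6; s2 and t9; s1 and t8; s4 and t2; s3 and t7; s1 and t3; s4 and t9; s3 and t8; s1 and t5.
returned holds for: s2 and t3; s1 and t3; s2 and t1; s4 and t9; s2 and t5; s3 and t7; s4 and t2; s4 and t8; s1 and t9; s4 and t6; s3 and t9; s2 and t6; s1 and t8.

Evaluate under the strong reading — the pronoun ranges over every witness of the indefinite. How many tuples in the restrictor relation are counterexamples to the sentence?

6

"it" takes "a textbook" as antecedent — a donkey pronoun bound across the clause boundary.
Strong reading: for every (s,t) with borrowed(s,t), returned(s,t).
Restrictor pairs: (s1,t3) ✓  (s1,t5) ✗  (s1,t6) ✗  (s1,t8) ✓  (s2,t4) ✗  (s2,t9) ✗  (s3,t2) ✗  (s3,t7) ✓  (s3,t8) ✗  (s3,t9) ✓  (s4,t2) ✓  (s4,t6) ✓  (s4,t9) ✓
Counterexamples (restrictor pairs failing the scope): 6.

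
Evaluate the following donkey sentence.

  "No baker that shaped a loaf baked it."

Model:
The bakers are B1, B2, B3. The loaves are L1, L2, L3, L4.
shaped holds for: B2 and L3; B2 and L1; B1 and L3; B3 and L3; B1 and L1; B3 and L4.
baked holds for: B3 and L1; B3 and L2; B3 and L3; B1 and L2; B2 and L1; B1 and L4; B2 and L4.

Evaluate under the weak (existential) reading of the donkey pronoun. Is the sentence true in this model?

False

"it" takes "a loaf" as antecedent — a donkey pronoun bound across the clause boundary.
Truth condition: for no (b,l) with shaped(b,l) does baked(b,l) hold.
Restrictor pairs — does the scope hold? (B1,L1):fails  (B1,L3):fails  (B2,L1):holds  (B2,L3):fails  (B3,L3):holds  (B3,L4):fails
Scope holds for 2 pair(s), so the sentence is false.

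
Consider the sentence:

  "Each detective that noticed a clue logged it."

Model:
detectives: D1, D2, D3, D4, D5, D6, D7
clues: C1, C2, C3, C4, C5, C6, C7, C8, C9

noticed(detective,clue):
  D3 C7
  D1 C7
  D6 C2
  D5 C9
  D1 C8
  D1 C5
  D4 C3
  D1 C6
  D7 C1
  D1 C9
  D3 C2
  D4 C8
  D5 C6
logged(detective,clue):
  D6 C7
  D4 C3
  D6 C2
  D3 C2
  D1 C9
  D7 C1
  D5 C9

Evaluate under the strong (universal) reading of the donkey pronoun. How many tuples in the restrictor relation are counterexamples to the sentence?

7

"it" takes "a clue" as antecedent — a donkey pronoun bound across the clause boundary.
Strong reading: for every (d,c) with noticed(d,c), logged(d,c).
Restrictor pairs: (D1,C5) ✗  (D1,C6) ✗  (D1,C7) ✗  (D1,C8) ✗  (D1,C9) ✓  (D3,C2) ✓  (D3,C7) ✗  (D4,C3) ✓  (D4,C8) ✗  (D5,C6) ✗  (D5,C9) ✓  (D6,C2) ✓  (D7,C1) ✓
Counterexamples (restrictor pairs failing the scope): 7.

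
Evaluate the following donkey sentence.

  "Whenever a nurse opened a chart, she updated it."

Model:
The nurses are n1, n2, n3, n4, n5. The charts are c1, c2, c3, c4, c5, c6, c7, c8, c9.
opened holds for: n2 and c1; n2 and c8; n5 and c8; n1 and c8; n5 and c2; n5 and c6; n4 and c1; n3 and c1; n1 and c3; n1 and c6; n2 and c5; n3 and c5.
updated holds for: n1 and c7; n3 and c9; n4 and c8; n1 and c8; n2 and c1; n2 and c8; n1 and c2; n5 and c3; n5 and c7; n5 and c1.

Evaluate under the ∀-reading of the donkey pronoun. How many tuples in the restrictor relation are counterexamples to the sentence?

9

"it" takes "a chart" as antecedent — a donkey pronoun bound across the clause boundary.
Strong reading: for every (n,c) with opened(n,c), updated(n,c).
Restrictor pairs: (n1,c3) ✗  (n1,c6) ✗  (n1,c8) ✓  (n2,c1) ✓  (n2,c5) ✗  (n2,c8) ✓  (n3,c1) ✗  (n3,c5) ✗  (n4,c1) ✗  (n5,c2) ✗  (n5,c6) ✗  (n5,c8) ✗
Counterexamples (restrictor pairs failing the scope): 9.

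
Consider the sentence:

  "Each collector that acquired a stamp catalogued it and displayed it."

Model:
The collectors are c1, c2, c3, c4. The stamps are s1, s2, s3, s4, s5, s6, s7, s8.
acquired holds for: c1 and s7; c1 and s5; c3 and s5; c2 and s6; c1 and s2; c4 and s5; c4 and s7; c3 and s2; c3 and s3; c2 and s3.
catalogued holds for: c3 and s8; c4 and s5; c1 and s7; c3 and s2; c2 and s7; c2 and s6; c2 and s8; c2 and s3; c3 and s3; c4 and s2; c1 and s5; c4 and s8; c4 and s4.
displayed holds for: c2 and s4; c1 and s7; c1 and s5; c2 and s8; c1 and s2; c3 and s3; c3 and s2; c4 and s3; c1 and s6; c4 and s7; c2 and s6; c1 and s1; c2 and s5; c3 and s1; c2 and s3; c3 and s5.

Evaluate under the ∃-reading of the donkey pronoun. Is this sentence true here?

"it" takes "a stamp" as antecedent — a donkey pronoun bound across the clause boundary.
Weak reading: every collector c with some acquired-stamp has at least one acquired-stamp s such that catalogued(c,s) ∧ displayed(c,s).
Per collector: c1:✓  c2:✓  c3:✓  c4:✗
c4 has no witness among its acquired-stamps.

False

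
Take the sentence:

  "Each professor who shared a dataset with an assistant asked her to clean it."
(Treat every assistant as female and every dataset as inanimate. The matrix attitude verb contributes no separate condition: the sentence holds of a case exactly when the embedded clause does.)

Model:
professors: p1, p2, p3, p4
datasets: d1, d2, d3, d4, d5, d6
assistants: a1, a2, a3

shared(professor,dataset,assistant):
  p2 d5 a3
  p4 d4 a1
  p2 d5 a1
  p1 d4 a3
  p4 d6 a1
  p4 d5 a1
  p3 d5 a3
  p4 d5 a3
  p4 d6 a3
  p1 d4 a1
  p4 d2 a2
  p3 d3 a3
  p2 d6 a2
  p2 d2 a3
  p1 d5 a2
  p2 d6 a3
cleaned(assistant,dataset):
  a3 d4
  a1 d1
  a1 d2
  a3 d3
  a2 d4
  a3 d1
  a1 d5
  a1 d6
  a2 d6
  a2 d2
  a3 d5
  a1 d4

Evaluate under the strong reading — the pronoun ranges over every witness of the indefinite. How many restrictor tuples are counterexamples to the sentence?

4

"her" takes "an assistant" as antecedent and "it" takes "a dataset"; both are donkey pronouns co-varying with the restrictor.
Strong reading: for every (p,d,a) with shared(p,d,a), cleaned(a,d).
Restrictor triples: (p1,d4,a1)→cleaned(a1,d4) ✓  (p1,d4,a3)→cleaned(a3,d4) ✓  (p1,d5,a2)→cleaned(a2,d5) ✗  (p2,d2,a3)→cleaned(a3,d2) ✗  (p2,d5,a1)→cleaned(a1,d5) ✓  (p2,d5,a3)→cleaned(a3,d5) ✓  (p2,d6,a2)→cleaned(a2,d6) ✓  (p2,d6,a3)→cleaned(a3,d6) ✗  (p3,d3,a3)→cleaned(a3,d3) ✓  (p3,d5,a3)→cleaned(a3,d5) ✓  (p4,d2,a2)→cleaned(a2,d2) ✓  (p4,d4,a1)→cleaned(a1,d4) ✓  (p4,d5,a1)→cleaned(a1,d5) ✓  (p4,d5,a3)→cleaned(a3,d5) ✓  (p4,d6,a1)→cleaned(a1,d6) ✓  (p4,d6,a3)→cleaned(a3,d6) ✗
Counterexamples (restrictor triples failing the scope): 4.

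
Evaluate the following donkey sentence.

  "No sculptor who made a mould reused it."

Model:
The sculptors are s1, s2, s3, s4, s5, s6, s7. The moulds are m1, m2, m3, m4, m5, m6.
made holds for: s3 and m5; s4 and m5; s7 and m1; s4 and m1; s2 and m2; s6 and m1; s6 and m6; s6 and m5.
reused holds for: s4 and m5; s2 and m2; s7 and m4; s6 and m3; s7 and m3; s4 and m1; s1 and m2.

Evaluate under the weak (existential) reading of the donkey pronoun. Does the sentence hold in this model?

False

"it" takes "a mould" as antecedent — a donkey pronoun bound across the clause boundary.
Truth condition: for no (s,m) with made(s,m) does reused(s,m) hold.
Restrictor pairs — does the scope hold? (s2,m2):holds  (s3,m5):fails  (s4,m1):holds  (s4,m5):holds  (s6,m1):fails  (s6,m5):fails  (s6,m6):fails  (s7,m1):fails
Scope holds for 3 pair(s), so the sentence is false.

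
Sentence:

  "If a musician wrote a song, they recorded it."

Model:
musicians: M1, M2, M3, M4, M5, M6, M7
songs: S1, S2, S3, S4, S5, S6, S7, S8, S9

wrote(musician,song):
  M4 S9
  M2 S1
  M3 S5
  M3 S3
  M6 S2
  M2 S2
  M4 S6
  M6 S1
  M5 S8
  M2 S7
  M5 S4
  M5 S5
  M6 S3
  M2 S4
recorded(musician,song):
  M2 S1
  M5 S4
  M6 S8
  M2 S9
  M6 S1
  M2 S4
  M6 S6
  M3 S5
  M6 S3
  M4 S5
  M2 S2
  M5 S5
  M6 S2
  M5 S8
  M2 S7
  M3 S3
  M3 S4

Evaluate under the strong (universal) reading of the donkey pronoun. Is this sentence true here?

False

"it" takes "a song" as antecedent — a donkey pronoun bound across the clause boundary.
Strong reading: for every (m,s) with wrote(m,s), recorded(m,s).
Restrictor pairs: (M2,S1) ✓  (M2,S2) ✓  (M2,S4) ✓  (M2,S7) ✓  (M3,S3) ✓  (M3,S5) ✓  (M4,S6) ✗  (M4,S9) ✗  (M5,S4) ✓  (M5,S5) ✓  (M5,S8) ✓  (M6,S1) ✓  (M6,S2) ✓  (M6,S3) ✓
Counterexample: (M4,S6) is in wrote but fails the scope.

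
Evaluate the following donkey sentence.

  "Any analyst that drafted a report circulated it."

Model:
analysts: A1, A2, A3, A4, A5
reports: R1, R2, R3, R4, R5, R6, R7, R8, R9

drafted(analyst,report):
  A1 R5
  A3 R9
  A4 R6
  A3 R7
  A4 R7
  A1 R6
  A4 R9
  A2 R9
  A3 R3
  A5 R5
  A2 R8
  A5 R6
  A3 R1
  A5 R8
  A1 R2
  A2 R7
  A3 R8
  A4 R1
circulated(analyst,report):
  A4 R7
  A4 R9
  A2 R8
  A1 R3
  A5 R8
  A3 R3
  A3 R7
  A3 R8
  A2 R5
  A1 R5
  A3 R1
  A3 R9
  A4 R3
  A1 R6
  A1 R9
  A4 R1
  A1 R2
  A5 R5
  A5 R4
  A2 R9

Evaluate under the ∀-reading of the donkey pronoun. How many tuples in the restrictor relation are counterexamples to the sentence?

"it" takes "a report" as antecedent — a donkey pronoun bound across the clause boundary.
Strong reading: for every (a,r) with drafted(a,r), circulated(a,r).
Restrictor pairs: (A1,R2) ✓  (A1,R5) ✓  (A1,R6) ✓  (A2,R7) ✗  (A2,R8) ✓  (A2,R9) ✓  (A3,R1) ✓  (A3,R3) ✓  (A3,R7) ✓  (A3,R8) ✓  (A3,R9) ✓  (A4,R1) ✓  (A4,R6) ✗  (A4,R7) ✓  (A4,R9) ✓  (A5,R5) ✓  (A5,R6) ✗  (A5,R8) ✓
Counterexamples (restrictor pairs failing the scope): 3.

3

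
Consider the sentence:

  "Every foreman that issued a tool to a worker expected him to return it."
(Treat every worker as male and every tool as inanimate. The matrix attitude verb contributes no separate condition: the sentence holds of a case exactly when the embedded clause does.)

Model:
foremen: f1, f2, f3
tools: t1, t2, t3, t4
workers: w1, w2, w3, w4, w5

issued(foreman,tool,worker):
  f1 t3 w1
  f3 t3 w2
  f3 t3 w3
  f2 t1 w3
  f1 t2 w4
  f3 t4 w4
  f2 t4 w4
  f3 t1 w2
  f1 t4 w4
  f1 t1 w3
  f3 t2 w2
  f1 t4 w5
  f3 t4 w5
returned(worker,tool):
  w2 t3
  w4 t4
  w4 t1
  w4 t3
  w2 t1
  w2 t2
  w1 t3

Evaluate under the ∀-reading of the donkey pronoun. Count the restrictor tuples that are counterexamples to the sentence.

6

"him" takes "a worker" as antecedent and "it" takes "a tool"; both are donkey pronouns co-varying with the restrictor.
Strong reading: for every (f,t,w) with issued(f,t,w), returned(w,t).
Restrictor triples: (f1,t1,w3)→returned(w3,t1) ✗  (f1,t2,w4)→returned(w4,t2) ✗  (f1,t3,w1)→returned(w1,t3) ✓  (f1,t4,w4)→returned(w4,t4) ✓  (f1,t4,w5)→returned(w5,t4) ✗  (f2,t1,w3)→returned(w3,t1) ✗  (f2,t4,w4)→returned(w4,t4) ✓  (f3,t1,w2)→returned(w2,t1) ✓  (f3,t2,w2)→returned(w2,t2) ✓  (f3,t3,w2)→returned(w2,t3) ✓  (f3,t3,w3)→returned(w3,t3) ✗  (f3,t4,w4)→returned(w4,t4) ✓  (f3,t4,w5)→returned(w5,t4) ✗
Counterexamples (restrictor triples failing the scope): 6.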